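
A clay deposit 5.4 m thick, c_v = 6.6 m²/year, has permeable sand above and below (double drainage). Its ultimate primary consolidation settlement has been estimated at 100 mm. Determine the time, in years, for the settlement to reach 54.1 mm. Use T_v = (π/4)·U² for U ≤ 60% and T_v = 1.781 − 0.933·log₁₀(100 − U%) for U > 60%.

t ≈ 0.254 years

Drainage path length: H_d = H/2 = 2.7 m (double drainage).
U = S(t)/S_ult = 54.1/100 = 0.541.
U ≤ 60%: T_v = (π/4)·U² = (π/4)×0.541² = 0.22987.
t = T_v·H_d²/c_v = 0.22987×2.7²/6.6 = 0.2539 years.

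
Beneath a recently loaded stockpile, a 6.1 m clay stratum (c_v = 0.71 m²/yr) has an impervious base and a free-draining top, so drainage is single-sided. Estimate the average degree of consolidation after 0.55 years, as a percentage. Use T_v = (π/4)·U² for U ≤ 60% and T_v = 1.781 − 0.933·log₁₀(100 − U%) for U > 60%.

Drainage path length: H_d = H = 6.1 m (single drainage).
T_v = c_v·t/H_d² = 0.71×0.55/6.1² = 0.010494.
T_v = 0.010494 corresponds to the U ≤ 60% branch:
U = √(4T_v/π) = 0.1156

U ≈ 11.6 %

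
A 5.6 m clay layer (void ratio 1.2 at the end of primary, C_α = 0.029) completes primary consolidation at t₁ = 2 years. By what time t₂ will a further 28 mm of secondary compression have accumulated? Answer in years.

t₂ ≈ 4.79 years

S_s = C_α·H/(1+e_p)·log₁₀(t₂/t₁) ⇒ log₁₀(t₂/t₁) = S_s·(1+e_p)/(C_α·H).
log₁₀(t₂/t₁) = 0.028 × (1+1.2) / (0.029×5.6) = 0.3793
t₂ = t₁ × 10^0.3793 = 2 × 2.395 = 4.79 years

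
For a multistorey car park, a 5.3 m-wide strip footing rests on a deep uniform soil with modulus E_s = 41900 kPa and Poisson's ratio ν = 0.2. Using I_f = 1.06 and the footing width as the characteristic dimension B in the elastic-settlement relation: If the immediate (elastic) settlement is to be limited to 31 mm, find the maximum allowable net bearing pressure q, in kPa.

q ≈ 241 kPa

S_e = q·B·(1−ν²)/E_s · I_f  ⇒  q = S_e·E_s / (B·(1−ν²)·I_f).
q = 0.031 × 41900 / (5.3 × 0.96 × 1.06) = 240.8 kPa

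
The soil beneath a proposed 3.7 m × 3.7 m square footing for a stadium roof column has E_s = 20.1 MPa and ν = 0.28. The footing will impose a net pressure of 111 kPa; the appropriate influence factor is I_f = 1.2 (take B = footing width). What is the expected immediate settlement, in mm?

Immediate (elastic) settlement: S_e = q·B·(1−ν²)/E_s · I_f.
E_s = 20.1 MPa = 20100 kPa.
S_e = 111 × 3.7 × (1 − 0.28²) / 20100 × 1.2
    = 111 × 3.7 × 0.9216 / 20100 × 1.2
    = 0.0226 m = 22.6 mm

S_e ≈ 22.6 mm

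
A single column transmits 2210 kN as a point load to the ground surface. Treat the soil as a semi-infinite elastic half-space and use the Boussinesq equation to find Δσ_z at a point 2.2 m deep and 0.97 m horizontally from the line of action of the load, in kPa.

Δσ_z ≈ 140 kPa

Boussinesq vertical stress below a point load on an elastic half-space:
Δσ_z = 3P/(2πz²) · [1 + (r/z)²]^(−5/2)
r/z = 0.97/2.2 = 0.44091; [1+(r/z)²]^(−5/2) = 0.64139.
Δσ_z = 3×2210/(2π×2.2²) × 0.64139 = 218.02 × 0.64139 = 139.8 kPa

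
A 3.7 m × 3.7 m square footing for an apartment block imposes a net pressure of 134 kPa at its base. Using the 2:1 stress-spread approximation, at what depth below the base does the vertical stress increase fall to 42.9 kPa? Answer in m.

z ≈ 2.84 m

2:1 spreading — at depth z the loaded area has grown by z in each plan dimension:
qB²/(B+z)² = Δσ_z ⇒ z = B(√(q/Δσ_z) − 1) = 3.7×(√(134/42.9) − 1) = 2.839 m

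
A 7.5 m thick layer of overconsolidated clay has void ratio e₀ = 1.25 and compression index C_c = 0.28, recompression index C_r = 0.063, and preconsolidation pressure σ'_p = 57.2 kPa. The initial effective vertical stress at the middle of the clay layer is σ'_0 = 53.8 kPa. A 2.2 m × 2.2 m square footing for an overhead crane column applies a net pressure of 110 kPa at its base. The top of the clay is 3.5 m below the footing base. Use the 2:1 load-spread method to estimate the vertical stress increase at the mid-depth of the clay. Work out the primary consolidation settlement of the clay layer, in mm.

Mid-depth of clay below the footing base: z = 3.5 + 7.5/2 = 7.25 m.
Stress increase at mid-clay by the 2:1 spreading method:
Δσ = qBL/((B+z)(L+z)) = 110×2.2×2.2/((2.2+7.25)(2.2+7.25)) = 5.9618 kPa
Final effective stress: σ'_f = 53.8 + 5.9618 = 59.762 kPa.
σ'_f = 59.762 > σ'_p = 57.2 kPa, so the stress path crosses the preconsolidation pressure — recompression up to σ'_p, then virgin compression beyond:
S_c = H/(1+e₀)·[C_r·log₁₀(σ'_p/σ'_0) + C_c·log₁₀(σ'_f/σ'_p)]
    = 7.5/2.25 × [0.063×log₁₀(57.2/53.8) + 0.28×log₁₀(59.762/57.2)]
    = 3.3333 × [0.0016767 + 0.0053281] = 0.02335 m

S_c ≈ 23.3 mm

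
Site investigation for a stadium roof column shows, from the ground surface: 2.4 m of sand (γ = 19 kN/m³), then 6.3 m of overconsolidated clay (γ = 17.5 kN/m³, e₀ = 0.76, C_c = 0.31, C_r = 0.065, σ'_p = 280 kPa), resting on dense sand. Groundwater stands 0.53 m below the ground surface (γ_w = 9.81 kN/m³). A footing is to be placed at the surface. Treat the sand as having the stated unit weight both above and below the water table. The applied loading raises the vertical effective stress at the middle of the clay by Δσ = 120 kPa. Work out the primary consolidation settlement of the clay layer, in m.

S_c ≈ 0.122 m

Mid-depth of clay below the ground surface: z = 2.4 + 6.3/2 = 5.55 m.
Total vertical stress at mid-clay: σ_v = 19×2.4 + 17.5×3.15 = 100.72 kPa.
Pore pressure: u = 9.81×(5.55 − 0.53) = 49.246 kPa.
Initial effective stress: σ'_0 = σ_v − u = 100.72 − 49.246 = 51.474 kPa.
Final effective stress: σ'_f = 51.474 + 120 = 171.47 kPa.
σ'_f = 171.47 ≤ σ'_p = 280 kPa, so the clay remains overconsolidated and only the recompression index applies:
S_c = C_r·H/(1+e₀)·log₁₀(σ'_f/σ'_0) = 0.065×6.3/1.76×log₁₀(171.47/51.474)
    = 0.23267 × 0.5226 = 0.1216 m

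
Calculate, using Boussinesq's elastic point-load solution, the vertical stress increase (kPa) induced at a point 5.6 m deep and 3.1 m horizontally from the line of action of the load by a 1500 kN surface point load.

Boussinesq vertical stress below a point load on an elastic half-space:
Δσ_z = 3P/(2πz²) · [1 + (r/z)²]^(−5/2)
r/z = 3.1/5.6 = 0.55357; [1+(r/z)²]^(−5/2) = 0.5126.
Δσ_z = 3×1500/(2π×5.6²) × 0.5126 = 22.838 × 0.5126 = 11.71 kPa

Δσ_z ≈ 11.7 kPa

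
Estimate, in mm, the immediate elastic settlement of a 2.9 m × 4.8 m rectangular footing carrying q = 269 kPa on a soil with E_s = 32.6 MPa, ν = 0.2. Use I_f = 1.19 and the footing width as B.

S_e ≈ 27.3 mm

Immediate (elastic) settlement: S_e = q·B·(1−ν²)/E_s · I_f.
E_s = 32.6 MPa = 32600 kPa.
S_e = 269 × 2.9 × (1 − 0.2²) / 32600 × 1.19
    = 269 × 2.9 × 0.96 / 32600 × 1.19
    = 0.02734 m = 27.34 mm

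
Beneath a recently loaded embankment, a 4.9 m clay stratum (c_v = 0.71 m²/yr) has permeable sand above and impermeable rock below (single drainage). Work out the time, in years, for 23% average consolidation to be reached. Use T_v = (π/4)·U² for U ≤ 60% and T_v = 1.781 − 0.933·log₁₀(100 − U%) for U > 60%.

t ≈ 1.41 years

Drainage path length: H_d = H = 4.9 m (single drainage).
U ≤ 60%: T_v = (π/4)·U² = (π/4)×0.23² = 0.041548.
t = T_v·H_d²/c_v = 0.041548×4.9²/0.71 = 1.405 years.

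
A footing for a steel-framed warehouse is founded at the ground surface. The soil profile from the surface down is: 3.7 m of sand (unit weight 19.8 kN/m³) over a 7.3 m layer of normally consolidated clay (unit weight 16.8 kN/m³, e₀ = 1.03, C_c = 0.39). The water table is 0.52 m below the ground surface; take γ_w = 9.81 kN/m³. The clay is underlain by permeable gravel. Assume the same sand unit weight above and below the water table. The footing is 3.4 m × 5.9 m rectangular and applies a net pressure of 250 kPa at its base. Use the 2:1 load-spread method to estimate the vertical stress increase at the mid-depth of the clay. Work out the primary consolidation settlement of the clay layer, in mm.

S_c ≈ 255 mm

Mid-depth of clay below the ground surface: z = 3.7 + 7.3/2 = 7.35 m.
Total vertical stress at mid-clay: σ_v = 19.8×3.7 + 16.8×3.65 = 134.58 kPa.
Pore pressure: u = 9.81×(7.35 − 0.52) = 67.002 kPa.
Initial effective stress: σ'_0 = σ_v − u = 134.58 − 67.002 = 67.578 kPa.
Stress increase at mid-clay by the 2:1 spreading method:
Δσ = qBL/((B+z)(L+z)) = 250×3.4×5.9/((3.4+7.35)(5.9+7.35)) = 35.208 kPa
Final effective stress: σ'_f = σ'_0 + Δσ = 67.578 + 35.208 = 102.79 kPa.
Normally consolidated clay, so the full stress increment lies on the virgin compression line:
S_c = C_c·H/(1+e₀)·log₁₀(σ'_f/σ'_0) = 0.39×7.3/(1+1.03)×log₁₀(102.79/67.578)
    = 1.4025 × 0.18215 = 0.2555 m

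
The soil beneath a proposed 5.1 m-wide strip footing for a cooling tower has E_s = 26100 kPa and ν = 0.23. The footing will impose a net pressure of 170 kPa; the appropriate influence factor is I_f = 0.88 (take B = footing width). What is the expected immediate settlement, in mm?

S_e ≈ 27.7 mm

Immediate (elastic) settlement: S_e = q·B·(1−ν²)/E_s · I_f.
S_e = 170 × 5.1 × (1 − 0.23²) / 26100 × 0.88
    = 170 × 5.1 × 0.9471 / 26100 × 0.88
    = 0.02769 m = 27.69 mm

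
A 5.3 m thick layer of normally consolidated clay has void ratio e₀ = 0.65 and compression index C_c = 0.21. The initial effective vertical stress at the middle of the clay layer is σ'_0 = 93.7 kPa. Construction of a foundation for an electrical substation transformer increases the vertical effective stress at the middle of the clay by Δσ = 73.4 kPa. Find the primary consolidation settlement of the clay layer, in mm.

S_c ≈ 169 mm

Final effective stress: σ'_f = σ'_0 + Δσ = 93.7 + 73.4 = 167.1 kPa.
Normally consolidated clay, so the full stress increment lies on the virgin compression line:
S_c = C_c·H/(1+e₀)·log₁₀(σ'_f/σ'_0) = 0.21×5.3/(1+0.65)×log₁₀(167.1/93.7)
    = 0.67455 × 0.25124 = 0.1695 m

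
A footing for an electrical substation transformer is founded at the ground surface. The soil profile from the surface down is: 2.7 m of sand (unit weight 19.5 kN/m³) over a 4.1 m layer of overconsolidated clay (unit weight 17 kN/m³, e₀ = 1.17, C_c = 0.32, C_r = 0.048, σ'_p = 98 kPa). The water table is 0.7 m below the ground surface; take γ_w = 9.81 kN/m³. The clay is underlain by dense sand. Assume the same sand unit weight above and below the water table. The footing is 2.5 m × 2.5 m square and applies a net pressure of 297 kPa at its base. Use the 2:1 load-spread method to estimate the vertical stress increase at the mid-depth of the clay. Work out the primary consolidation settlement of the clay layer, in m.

S_c ≈ 0.0218 m

Mid-depth of clay below the ground surface: z = 2.7 + 4.1/2 = 4.75 m.
Total vertical stress at mid-clay: σ_v = 19.5×2.7 + 17×2.05 = 87.5 kPa.
Pore pressure: u = 9.81×(4.75 − 0.7) = 39.73 kPa.
Initial effective stress: σ'_0 = σ_v − u = 87.5 − 39.73 = 47.77 kPa.
Stress increase at mid-clay by the 2:1 spreading method:
Δσ = qBL/((B+z)(L+z)) = 297×2.5×2.5/((2.5+4.75)(2.5+4.75)) = 35.315 kPa
Final effective stress: σ'_f = 47.77 + 35.315 = 83.085 kPa.
σ'_f = 83.085 ≤ σ'_p = 98 kPa, so the clay remains overconsolidated and only the recompression index applies:
S_c = C_r·H/(1+e₀)·log₁₀(σ'_f/σ'_0) = 0.048×4.1/2.17×log₁₀(83.085/47.77)
    = 0.090691 × 0.24037 = 0.0218 m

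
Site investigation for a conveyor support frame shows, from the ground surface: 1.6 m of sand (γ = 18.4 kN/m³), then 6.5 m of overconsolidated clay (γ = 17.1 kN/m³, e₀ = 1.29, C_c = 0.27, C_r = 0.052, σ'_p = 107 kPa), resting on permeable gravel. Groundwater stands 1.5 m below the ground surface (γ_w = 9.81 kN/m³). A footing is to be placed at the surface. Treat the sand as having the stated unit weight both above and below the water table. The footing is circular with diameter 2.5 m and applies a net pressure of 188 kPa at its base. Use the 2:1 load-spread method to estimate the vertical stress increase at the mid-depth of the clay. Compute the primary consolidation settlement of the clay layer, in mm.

S_c ≈ 22.3 mm

Mid-depth of clay below the ground surface: z = 1.6 + 6.5/2 = 4.85 m.
Total vertical stress at mid-clay: σ_v = 18.4×1.6 + 17.1×3.25 = 85.015 kPa.
Pore pressure: u = 9.81×(4.85 − 1.5) = 32.864 kPa.
Initial effective stress: σ'_0 = σ_v − u = 85.015 − 32.864 = 52.151 kPa.
Stress increase at mid-clay by the 2:1 spreading method:
Δσ ≈ qD²/(D+z)² = 188×2.5²/(2.5+4.85)² = 21.75 kPa
Final effective stress: σ'_f = 52.151 + 21.75 = 73.901 kPa.
σ'_f = 73.901 ≤ σ'_p = 107 kPa, so the clay remains overconsolidated and only the recompression index applies:
S_c = C_r·H/(1+e₀)·log₁₀(σ'_f/σ'_0) = 0.052×6.5/2.29×log₁₀(73.901/52.151)
    = 0.1476 × 0.15139 = 0.02234 m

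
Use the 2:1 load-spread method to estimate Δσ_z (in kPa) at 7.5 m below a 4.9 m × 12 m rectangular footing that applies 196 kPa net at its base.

Δσ_z ≈ 47.7 kPa

By the 2:1 method the load spreads at 1 horizontal : 2 vertical, so at depth z the loaded area has grown by z in each plan dimension:
Δσ = qBL/((B+z)(L+z)) = 196×4.9×12/((4.9+7.5)(12+7.5)) = 47.663 kPa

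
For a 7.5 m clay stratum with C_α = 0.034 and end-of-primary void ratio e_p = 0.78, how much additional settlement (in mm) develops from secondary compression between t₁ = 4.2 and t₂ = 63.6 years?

S_s ≈ 169 mm

Secondary compression: S_s = C_α·H/(1+e_p)·log₁₀(t₂/t₁)
S_s = 0.034×7.5/(1+0.78)×log₁₀(63.6/4.2)
    = 0.1433 × 1.18 = 0.1691 m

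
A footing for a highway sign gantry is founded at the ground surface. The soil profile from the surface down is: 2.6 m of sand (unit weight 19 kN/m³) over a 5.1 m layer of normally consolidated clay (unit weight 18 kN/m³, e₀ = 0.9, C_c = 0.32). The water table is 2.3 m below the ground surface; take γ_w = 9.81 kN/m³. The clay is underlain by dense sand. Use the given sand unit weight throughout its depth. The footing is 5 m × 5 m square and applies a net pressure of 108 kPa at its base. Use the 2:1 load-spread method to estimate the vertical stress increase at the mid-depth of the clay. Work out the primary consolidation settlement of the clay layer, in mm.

S_c ≈ 123 mm

Mid-depth of clay below the ground surface: z = 2.6 + 5.1/2 = 5.15 m.
Total vertical stress at mid-clay: σ_v = 19×2.6 + 18×2.55 = 95.3 kPa.
Pore pressure: u = 9.81×(5.15 − 2.3) = 27.959 kPa.
Initial effective stress: σ'_0 = σ_v − u = 95.3 − 27.959 = 67.341 kPa.
Stress increase at mid-clay by the 2:1 spreading method:
Δσ = qBL/((B+z)(L+z)) = 108×5×5/((5+5.15)(5+5.15)) = 26.208 kPa
Final effective stress: σ'_f = σ'_0 + Δσ = 67.341 + 26.208 = 93.549 kPa.
Normally consolidated clay, so the full stress increment lies on the virgin compression line:
S_c = C_c·H/(1+e₀)·log₁₀(σ'_f/σ'_0) = 0.32×5.1/(1+0.9)×log₁₀(93.549/67.341)
    = 0.85895 × 0.14276 = 0.1226 m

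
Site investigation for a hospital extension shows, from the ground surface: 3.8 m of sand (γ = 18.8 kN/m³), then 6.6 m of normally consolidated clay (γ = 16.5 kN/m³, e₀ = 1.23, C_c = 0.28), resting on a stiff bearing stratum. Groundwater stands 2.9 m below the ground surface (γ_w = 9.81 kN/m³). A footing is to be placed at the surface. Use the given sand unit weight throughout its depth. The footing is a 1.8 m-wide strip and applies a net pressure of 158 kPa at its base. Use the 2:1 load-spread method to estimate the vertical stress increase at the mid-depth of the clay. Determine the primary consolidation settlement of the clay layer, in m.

Mid-depth of clay below the ground surface: z = 3.8 + 6.6/2 = 7.1 m.
Total vertical stress at mid-clay: σ_v = 18.8×3.8 + 16.5×3.3 = 125.89 kPa.
Pore pressure: u = 9.81×(7.1 − 2.9) = 41.202 kPa.
Initial effective stress: σ'_0 = σ_v − u = 125.89 − 41.202 = 84.688 kPa.
Stress increase at mid-clay by the 2:1 spreading method:
Δσ = qB/(B+z) = 158×1.8/(1.8+7.1) = 31.955 kPa
Final effective stress: σ'_f = σ'_0 + Δσ = 84.688 + 31.955 = 116.64 kPa.
Normally consolidated clay, so the full stress increment lies on the virgin compression line:
S_c = C_c·H/(1+e₀)·log₁₀(σ'_f/σ'_0) = 0.28×6.6/(1+1.23)×log₁₀(116.64/84.688)
    = 0.8287 × 0.13903 = 0.1152 m

S_c ≈ 0.115 m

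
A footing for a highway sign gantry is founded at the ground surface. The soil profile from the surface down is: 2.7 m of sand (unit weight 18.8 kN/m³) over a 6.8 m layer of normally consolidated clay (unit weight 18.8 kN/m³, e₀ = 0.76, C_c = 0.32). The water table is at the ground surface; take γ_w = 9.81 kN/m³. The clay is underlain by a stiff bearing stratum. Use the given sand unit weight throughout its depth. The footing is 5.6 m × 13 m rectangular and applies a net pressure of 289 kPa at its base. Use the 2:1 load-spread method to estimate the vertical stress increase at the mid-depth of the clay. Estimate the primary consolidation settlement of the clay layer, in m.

Mid-depth of clay below the ground surface: z = 2.7 + 6.8/2 = 6.1 m.
Total vertical stress at mid-clay: σ_v = 18.8×2.7 + 18.8×3.4 = 114.68 kPa.
Pore pressure: u = 9.81×(6.1 − 0) = 59.841 kPa.
Initial effective stress: σ'_0 = σ_v − u = 114.68 − 59.841 = 54.839 kPa.
Stress increase at mid-clay by the 2:1 spreading method:
Δσ = qBL/((B+z)(L+z)) = 289×5.6×13/((5.6+6.1)(13+6.1)) = 94.148 kPa
Final effective stress: σ'_f = σ'_0 + Δσ = 54.839 + 94.148 = 148.99 kPa.
Normally consolidated clay, so the full stress increment lies on the virgin compression line:
S_c = C_c·H/(1+e₀)·log₁₀(σ'_f/σ'_0) = 0.32×6.8/(1+0.76)×log₁₀(148.99/54.839)
    = 1.2364 × 0.43407 = 0.5367 m

S_c ≈ 0.537 m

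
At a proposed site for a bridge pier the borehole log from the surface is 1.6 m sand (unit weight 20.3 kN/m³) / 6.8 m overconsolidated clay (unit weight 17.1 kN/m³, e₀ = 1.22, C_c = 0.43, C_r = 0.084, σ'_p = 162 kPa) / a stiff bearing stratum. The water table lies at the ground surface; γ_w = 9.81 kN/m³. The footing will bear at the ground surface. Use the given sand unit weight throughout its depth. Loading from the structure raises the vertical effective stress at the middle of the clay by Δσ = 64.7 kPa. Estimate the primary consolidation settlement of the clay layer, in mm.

Mid-depth of clay below the ground surface: z = 1.6 + 6.8/2 = 5 m.
Total vertical stress at mid-clay: σ_v = 20.3×1.6 + 17.1×3.4 = 90.62 kPa.
Pore pressure: u = 9.81×(5 − 0) = 49.05 kPa.
Initial effective stress: σ'_0 = σ_v − u = 90.62 − 49.05 = 41.57 kPa.
Final effective stress: σ'_f = 41.57 + 64.7 = 106.27 kPa.
σ'_f = 106.27 ≤ σ'_p = 162 kPa, so the clay remains overconsolidated and only the recompression index applies:
S_c = C_r·H/(1+e₀)·log₁₀(σ'_f/σ'_0) = 0.084×6.8/2.22×log₁₀(106.27/41.57)
    = 0.2573 × 0.40763 = 0.1049 m

S_c ≈ 105 mm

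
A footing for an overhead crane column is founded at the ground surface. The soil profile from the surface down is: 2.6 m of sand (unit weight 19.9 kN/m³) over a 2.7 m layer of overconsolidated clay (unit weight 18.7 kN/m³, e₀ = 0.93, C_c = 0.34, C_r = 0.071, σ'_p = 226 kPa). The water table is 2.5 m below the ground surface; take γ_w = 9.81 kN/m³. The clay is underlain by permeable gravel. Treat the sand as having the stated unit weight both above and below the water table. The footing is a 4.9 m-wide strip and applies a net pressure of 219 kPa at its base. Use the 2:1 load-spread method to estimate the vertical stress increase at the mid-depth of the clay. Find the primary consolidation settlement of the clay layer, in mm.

Mid-depth of clay below the ground surface: z = 2.6 + 2.7/2 = 3.95 m.
Total vertical stress at mid-clay: σ_v = 19.9×2.6 + 18.7×1.35 = 76.985 kPa.
Pore pressure: u = 9.81×(3.95 − 2.5) = 14.225 kPa.
Initial effective stress: σ'_0 = σ_v − u = 76.985 − 14.225 = 62.76 kPa.
Stress increase at mid-clay by the 2:1 spreading method:
Δσ = qB/(B+z) = 219×4.9/(4.9+3.95) = 121.25 kPa
Final effective stress: σ'_f = 62.76 + 121.25 = 184.01 kPa.
σ'_f = 184.01 ≤ σ'_p = 226 kPa, so the clay remains overconsolidated and only the recompression index applies:
S_c = C_r·H/(1+e₀)·log₁₀(σ'_f/σ'_0) = 0.071×2.7/1.93×log₁₀(184.01/62.76)
    = 0.099329 × 0.46716 = 0.0464 m

S_c ≈ 46.4 mm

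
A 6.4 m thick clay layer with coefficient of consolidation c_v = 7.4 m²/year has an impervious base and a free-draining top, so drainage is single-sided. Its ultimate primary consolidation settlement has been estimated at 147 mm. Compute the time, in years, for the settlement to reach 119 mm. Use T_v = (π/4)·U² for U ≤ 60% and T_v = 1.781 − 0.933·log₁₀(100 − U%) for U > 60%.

Drainage path length: H_d = H = 6.4 m (single drainage).
U = S(t)/S_ult = 119/147 = 0.8095.
U > 60%: T_v = 1.781 − 0.933·log₁₀(100 − 80.952) = 0.58691.
t = T_v·H_d²/c_v = 0.58691×6.4²/7.4 = 3.249 years.

t ≈ 3.25 years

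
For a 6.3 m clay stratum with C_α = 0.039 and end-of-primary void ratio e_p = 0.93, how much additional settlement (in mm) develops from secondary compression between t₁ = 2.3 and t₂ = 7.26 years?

S_s ≈ 63.6 mm

Secondary compression: S_s = C_α·H/(1+e_p)·log₁₀(t₂/t₁)
S_s = 0.039×6.3/(1+0.93)×log₁₀(7.26/2.3)
    = 0.1273 × 0.4992 = 0.06355 m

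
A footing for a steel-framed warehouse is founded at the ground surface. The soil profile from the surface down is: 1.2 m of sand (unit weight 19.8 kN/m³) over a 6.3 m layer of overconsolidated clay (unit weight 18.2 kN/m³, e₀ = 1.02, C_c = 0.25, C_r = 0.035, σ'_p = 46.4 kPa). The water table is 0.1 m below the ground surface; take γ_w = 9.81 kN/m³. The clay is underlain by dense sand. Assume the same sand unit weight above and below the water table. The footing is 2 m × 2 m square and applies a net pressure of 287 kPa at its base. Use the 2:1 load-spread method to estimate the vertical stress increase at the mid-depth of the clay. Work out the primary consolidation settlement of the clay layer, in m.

S_c ≈ 0.137 m

Mid-depth of clay below the ground surface: z = 1.2 + 6.3/2 = 4.35 m.
Total vertical stress at mid-clay: σ_v = 19.8×1.2 + 18.2×3.15 = 81.09 kPa.
Pore pressure: u = 9.81×(4.35 − 0.1) = 41.693 kPa.
Initial effective stress: σ'_0 = σ_v − u = 81.09 − 41.693 = 39.397 kPa.
Stress increase at mid-clay by the 2:1 spreading method:
Δσ = qBL/((B+z)(L+z)) = 287×2×2/((2+4.35)(2+4.35)) = 28.47 kPa
Final effective stress: σ'_f = 39.397 + 28.47 = 67.867 kPa.
σ'_f = 67.867 > σ'_p = 46.4 kPa, so the stress path crosses the preconsolidation pressure — recompression up to σ'_p, then virgin compression beyond:
S_c = H/(1+e₀)·[C_r·log₁₀(σ'_p/σ'_0) + C_c·log₁₀(σ'_f/σ'_p)]
    = 6.3/2.02 × [0.035×log₁₀(46.4/39.397) + 0.25×log₁₀(67.867/46.4)]
    = 3.1188 × [0.0024869 + 0.041285] = 0.1365 m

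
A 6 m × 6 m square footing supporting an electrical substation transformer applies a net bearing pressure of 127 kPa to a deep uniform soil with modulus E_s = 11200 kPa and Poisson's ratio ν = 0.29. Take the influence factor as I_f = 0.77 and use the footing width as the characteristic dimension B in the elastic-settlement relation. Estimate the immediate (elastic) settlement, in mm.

Immediate (elastic) settlement: S_e = q·B·(1−ν²)/E_s · I_f.
S_e = 127 × 6 × (1 − 0.29²) / 11200 × 0.77
    = 127 × 6 × 0.9159 / 11200 × 0.77
    = 0.04798 m = 47.98 mm

S_e ≈ 48 mm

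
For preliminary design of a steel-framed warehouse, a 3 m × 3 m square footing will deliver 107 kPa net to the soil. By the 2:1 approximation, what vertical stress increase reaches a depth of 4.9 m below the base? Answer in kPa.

By the 2:1 method the load spreads at 1 horizontal : 2 vertical, so at depth z the loaded area has grown by z in each plan dimension:
Δσ = qBL/((B+z)(L+z)) = 107×3×3/((3+4.9)(3+4.9)) = 15.43 kPa

Δσ_z ≈ 15.4 kPa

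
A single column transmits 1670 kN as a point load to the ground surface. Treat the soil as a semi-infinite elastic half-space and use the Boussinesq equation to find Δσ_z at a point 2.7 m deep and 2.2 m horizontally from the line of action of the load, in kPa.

Δσ_z ≈ 30.6 kPa

Boussinesq vertical stress below a point load on an elastic half-space:
Δσ_z = 3P/(2πz²) · [1 + (r/z)²]^(−5/2)
r/z = 2.2/2.7 = 0.81481; [1+(r/z)²]^(−5/2) = 0.28001.
Δσ_z = 3×1670/(2π×2.7²) × 0.28001 = 109.38 × 0.28001 = 30.63 kPa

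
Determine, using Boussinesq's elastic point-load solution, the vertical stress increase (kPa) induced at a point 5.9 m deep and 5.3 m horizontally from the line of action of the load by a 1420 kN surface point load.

Δσ_z ≈ 4.44 kPa

Boussinesq vertical stress below a point load on an elastic half-space:
Δσ_z = 3P/(2πz²) · [1 + (r/z)²]^(−5/2)
r/z = 5.3/5.9 = 0.89831; [1+(r/z)²]^(−5/2) = 0.22784.
Δσ_z = 3×1420/(2π×5.9²) × 0.22784 = 19.477 × 0.22784 = 4.438 kPa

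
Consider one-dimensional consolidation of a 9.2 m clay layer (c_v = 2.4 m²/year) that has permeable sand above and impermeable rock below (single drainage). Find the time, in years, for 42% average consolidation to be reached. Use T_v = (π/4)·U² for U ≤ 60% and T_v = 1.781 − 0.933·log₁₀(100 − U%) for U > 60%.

Drainage path length: H_d = H = 9.2 m (single drainage).
U ≤ 60%: T_v = (π/4)·U² = (π/4)×0.42² = 0.13854.
t = T_v·H_d²/c_v = 0.13854×9.2²/2.4 = 4.886 years.

t ≈ 4.89 years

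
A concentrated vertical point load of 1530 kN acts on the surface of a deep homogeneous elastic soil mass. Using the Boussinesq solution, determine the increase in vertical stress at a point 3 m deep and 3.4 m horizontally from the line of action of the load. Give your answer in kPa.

Δσ_z ≈ 10.3 kPa

Boussinesq vertical stress below a point load on an elastic half-space:
Δσ_z = 3P/(2πz²) · [1 + (r/z)²]^(−5/2)
r/z = 3.4/3 = 1.1333; [1+(r/z)²]^(−5/2) = 0.12678.
Δσ_z = 3×1530/(2π×3²) × 0.12678 = 81.169 × 0.12678 = 10.29 kPa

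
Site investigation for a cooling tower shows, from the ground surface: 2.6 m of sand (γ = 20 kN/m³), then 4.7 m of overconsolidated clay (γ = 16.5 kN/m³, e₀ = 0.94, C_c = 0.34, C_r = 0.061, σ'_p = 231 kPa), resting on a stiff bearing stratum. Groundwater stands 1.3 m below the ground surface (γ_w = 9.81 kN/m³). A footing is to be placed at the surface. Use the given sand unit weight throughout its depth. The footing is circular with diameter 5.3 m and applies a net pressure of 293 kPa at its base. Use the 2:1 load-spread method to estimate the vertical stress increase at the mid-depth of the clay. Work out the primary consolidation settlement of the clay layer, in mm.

Mid-depth of clay below the ground surface: z = 2.6 + 4.7/2 = 4.95 m.
Total vertical stress at mid-clay: σ_v = 20×2.6 + 16.5×2.35 = 90.775 kPa.
Pore pressure: u = 9.81×(4.95 − 1.3) = 35.806 kPa.
Initial effective stress: σ'_0 = σ_v − u = 90.775 − 35.806 = 54.969 kPa.
Stress increase at mid-clay by the 2:1 spreading method:
Δσ ≈ qD²/(D+z)² = 293×5.3²/(5.3+4.95)² = 78.338 kPa
Final effective stress: σ'_f = 54.969 + 78.338 = 133.31 kPa.
σ'_f = 133.31 ≤ σ'_p = 231 kPa, so the clay remains overconsolidated and only the recompression index applies:
S_c = C_r·H/(1+e₀)·log₁₀(σ'_f/σ'_0) = 0.061×4.7/1.94×log₁₀(133.31/54.969)
    = 0.14778 × 0.38474 = 0.05686 m

S_c ≈ 56.9 mm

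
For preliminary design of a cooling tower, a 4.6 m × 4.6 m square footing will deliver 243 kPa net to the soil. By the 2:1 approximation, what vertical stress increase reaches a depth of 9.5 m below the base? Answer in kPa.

Δσ_z ≈ 25.9 kPa

By the 2:1 method the load spreads at 1 horizontal : 2 vertical, so at depth z the loaded area has grown by z in each plan dimension:
Δσ = qBL/((B+z)(L+z)) = 243×4.6×4.6/((4.6+9.5)(4.6+9.5)) = 25.863 kPa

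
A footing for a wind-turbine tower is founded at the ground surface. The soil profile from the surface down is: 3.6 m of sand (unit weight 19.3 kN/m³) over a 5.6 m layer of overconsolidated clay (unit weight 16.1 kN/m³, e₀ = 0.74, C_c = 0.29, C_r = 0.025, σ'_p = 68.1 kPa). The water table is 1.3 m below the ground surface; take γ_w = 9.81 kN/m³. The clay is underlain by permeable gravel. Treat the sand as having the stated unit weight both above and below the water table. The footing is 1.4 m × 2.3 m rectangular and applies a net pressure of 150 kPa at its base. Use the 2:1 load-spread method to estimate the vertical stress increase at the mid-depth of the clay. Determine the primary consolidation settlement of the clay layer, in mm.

Mid-depth of clay below the ground surface: z = 3.6 + 5.6/2 = 6.4 m.
Total vertical stress at mid-clay: σ_v = 19.3×3.6 + 16.1×2.8 = 114.56 kPa.
Pore pressure: u = 9.81×(6.4 − 1.3) = 50.031 kPa.
Initial effective stress: σ'_0 = σ_v − u = 114.56 − 50.031 = 64.529 kPa.
Stress increase at mid-clay by the 2:1 spreading method:
Δσ = qBL/((B+z)(L+z)) = 150×1.4×2.3/((1.4+6.4)(2.3+6.4)) = 7.1176 kPa
Final effective stress: σ'_f = 64.529 + 7.1176 = 71.647 kPa.
σ'_f = 71.647 > σ'_p = 68.1 kPa, so the stress path crosses the preconsolidation pressure — recompression up to σ'_p, then virgin compression beyond:
S_c = H/(1+e₀)·[C_r·log₁₀(σ'_p/σ'_0) + C_c·log₁₀(σ'_f/σ'_p)]
    = 5.6/1.74 × [0.025×log₁₀(68.1/64.529) + 0.29×log₁₀(71.647/68.1)]
    = 3.2184 × [0.0005848 + 0.0063948] = 0.02246 m

S_c ≈ 22.5 mm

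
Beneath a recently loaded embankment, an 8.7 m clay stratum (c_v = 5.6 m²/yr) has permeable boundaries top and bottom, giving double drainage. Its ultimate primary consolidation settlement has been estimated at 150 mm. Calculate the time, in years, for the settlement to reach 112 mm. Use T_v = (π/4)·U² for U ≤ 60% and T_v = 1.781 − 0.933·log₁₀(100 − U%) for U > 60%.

t ≈ 1.59 years

Drainage path length: H_d = H/2 = 4.35 m (double drainage).
U = S(t)/S_ult = 112/150 = 0.7467.
U > 60%: T_v = 1.781 − 0.933·log₁₀(100 − 74.667) = 0.47136.
t = T_v·H_d²/c_v = 0.47136×4.35²/5.6 = 1.593 years.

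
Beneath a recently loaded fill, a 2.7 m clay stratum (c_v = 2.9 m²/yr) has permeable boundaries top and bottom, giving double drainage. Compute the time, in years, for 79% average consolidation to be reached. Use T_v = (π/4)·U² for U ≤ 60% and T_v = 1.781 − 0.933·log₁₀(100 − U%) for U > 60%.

Drainage path length: H_d = H/2 = 1.35 m (double drainage).
U > 60%: T_v = 1.781 − 0.933·log₁₀(100 − 79) = 0.54737.
t = T_v·H_d²/c_v = 0.54737×1.35²/2.9 = 0.344 years.

t ≈ 0.344 years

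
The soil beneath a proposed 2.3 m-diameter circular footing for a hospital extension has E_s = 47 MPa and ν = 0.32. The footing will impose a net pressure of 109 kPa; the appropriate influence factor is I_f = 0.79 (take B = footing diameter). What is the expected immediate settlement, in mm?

Immediate (elastic) settlement: S_e = q·B·(1−ν²)/E_s · I_f.
E_s = 47 MPa = 47000 kPa.
S_e = 109 × 2.3 × (1 − 0.32²) / 47000 × 0.79
    = 109 × 2.3 × 0.8976 / 47000 × 0.79
    = 0.003782 m = 3.782 mm

S_e ≈ 3.78 mm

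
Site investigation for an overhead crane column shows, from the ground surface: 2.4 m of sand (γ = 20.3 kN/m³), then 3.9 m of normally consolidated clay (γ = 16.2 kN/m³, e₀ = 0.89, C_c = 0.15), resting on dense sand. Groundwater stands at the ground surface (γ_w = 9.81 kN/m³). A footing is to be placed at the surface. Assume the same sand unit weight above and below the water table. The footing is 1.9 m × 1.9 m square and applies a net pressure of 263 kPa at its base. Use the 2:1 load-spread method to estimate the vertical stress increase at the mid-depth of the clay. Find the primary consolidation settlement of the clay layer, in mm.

Mid-depth of clay below the ground surface: z = 2.4 + 3.9/2 = 4.35 m.
Total vertical stress at mid-clay: σ_v = 20.3×2.4 + 16.2×1.95 = 80.31 kPa.
Pore pressure: u = 9.81×(4.35 − 0) = 42.673 kPa.
Initial effective stress: σ'_0 = σ_v − u = 80.31 − 42.673 = 37.637 kPa.
Stress increase at mid-clay by the 2:1 spreading method:
Δσ = qBL/((B+z)(L+z)) = 263×1.9×1.9/((1.9+4.35)(1.9+4.35)) = 24.305 kPa
Final effective stress: σ'_f = σ'_0 + Δσ = 37.637 + 24.305 = 61.942 kPa.
Normally consolidated clay, so the full stress increment lies on the virgin compression line:
S_c = C_c·H/(1+e₀)·log₁₀(σ'_f/σ'_0) = 0.15×3.9/(1+0.89)×log₁₀(61.942/37.637)
    = 0.30952 × 0.21637 = 0.06697 m

S_c ≈ 67 mm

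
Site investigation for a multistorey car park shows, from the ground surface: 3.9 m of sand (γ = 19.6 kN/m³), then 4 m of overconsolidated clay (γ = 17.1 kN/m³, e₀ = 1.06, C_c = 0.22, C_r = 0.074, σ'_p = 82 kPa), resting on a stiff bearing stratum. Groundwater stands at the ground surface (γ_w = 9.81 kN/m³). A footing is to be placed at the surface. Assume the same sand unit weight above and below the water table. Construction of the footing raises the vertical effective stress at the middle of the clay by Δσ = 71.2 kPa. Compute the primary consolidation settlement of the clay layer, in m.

S_c ≈ 0.104 m

Mid-depth of clay below the ground surface: z = 3.9 + 4/2 = 5.9 m.
Total vertical stress at mid-clay: σ_v = 19.6×3.9 + 17.1×2 = 110.64 kPa.
Pore pressure: u = 9.81×(5.9 − 0) = 57.879 kPa.
Initial effective stress: σ'_0 = σ_v − u = 110.64 − 57.879 = 52.761 kPa.
Final effective stress: σ'_f = 52.761 + 71.2 = 123.96 kPa.
σ'_f = 123.96 > σ'_p = 82 kPa, so the stress path crosses the preconsolidation pressure — recompression up to σ'_p, then virgin compression beyond:
S_c = H/(1+e₀)·[C_r·log₁₀(σ'_p/σ'_0) + C_c·log₁₀(σ'_f/σ'_p)]
    = 4/2.06 × [0.074×log₁₀(82/52.761) + 0.22×log₁₀(123.96/82)]
    = 1.9417 × [0.014171 + 0.039483] = 0.1042 m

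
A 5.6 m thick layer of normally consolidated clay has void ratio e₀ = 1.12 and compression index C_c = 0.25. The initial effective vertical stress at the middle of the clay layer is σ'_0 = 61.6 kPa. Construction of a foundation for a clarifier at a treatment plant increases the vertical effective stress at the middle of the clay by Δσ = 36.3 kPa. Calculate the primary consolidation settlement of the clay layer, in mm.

S_c ≈ 133 mm

Final effective stress: σ'_f = σ'_0 + Δσ = 61.6 + 36.3 = 97.9 kPa.
Normally consolidated clay, so the full stress increment lies on the virgin compression line:
S_c = C_c·H/(1+e₀)·log₁₀(σ'_f/σ'_0) = 0.25×5.6/(1+1.12)×log₁₀(97.9/61.6)
    = 0.66038 × 0.2012 = 0.1329 m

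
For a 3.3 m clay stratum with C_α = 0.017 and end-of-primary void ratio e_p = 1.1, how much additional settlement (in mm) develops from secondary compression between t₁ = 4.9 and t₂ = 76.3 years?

S_s ≈ 31.9 mm

Secondary compression: S_s = C_α·H/(1+e_p)·log₁₀(t₂/t₁)
S_s = 0.017×3.3/(1+1.1)×log₁₀(76.3/4.9)
    = 0.02671 × 1.192 = 0.03185 m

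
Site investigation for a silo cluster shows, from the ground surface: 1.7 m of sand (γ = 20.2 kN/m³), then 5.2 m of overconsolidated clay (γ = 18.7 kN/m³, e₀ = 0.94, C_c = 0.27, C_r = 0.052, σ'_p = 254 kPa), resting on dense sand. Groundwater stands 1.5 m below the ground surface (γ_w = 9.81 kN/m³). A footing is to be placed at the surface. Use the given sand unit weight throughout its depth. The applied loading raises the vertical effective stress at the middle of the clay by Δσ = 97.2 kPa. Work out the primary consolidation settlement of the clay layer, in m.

S_c ≈ 0.0613 m

Mid-depth of clay below the ground surface: z = 1.7 + 5.2/2 = 4.3 m.
Total vertical stress at mid-clay: σ_v = 20.2×1.7 + 18.7×2.6 = 82.96 kPa.
Pore pressure: u = 9.81×(4.3 − 1.5) = 27.468 kPa.
Initial effective stress: σ'_0 = σ_v − u = 82.96 − 27.468 = 55.492 kPa.
Final effective stress: σ'_f = 55.492 + 97.2 = 152.69 kPa.
σ'_f = 152.69 ≤ σ'_p = 254 kPa, so the clay remains overconsolidated and only the recompression index applies:
S_c = C_r·H/(1+e₀)·log₁₀(σ'_f/σ'_0) = 0.052×5.2/1.94×log₁₀(152.69/55.492)
    = 0.13938 × 0.43958 = 0.06127 m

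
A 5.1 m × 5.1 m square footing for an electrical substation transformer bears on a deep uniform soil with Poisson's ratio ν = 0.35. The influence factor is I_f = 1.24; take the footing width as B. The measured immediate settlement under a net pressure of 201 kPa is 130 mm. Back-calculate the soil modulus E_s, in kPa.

E_s ≈ 8580 kPa

S_e = q·B·(1−ν²)/E_s · I_f  ⇒  E_s = q·B·(1−ν²)·I_f / S_e.
E_s = 201 × 5.1 × 0.8775 × 1.24 / 0.13 = 8580 kPa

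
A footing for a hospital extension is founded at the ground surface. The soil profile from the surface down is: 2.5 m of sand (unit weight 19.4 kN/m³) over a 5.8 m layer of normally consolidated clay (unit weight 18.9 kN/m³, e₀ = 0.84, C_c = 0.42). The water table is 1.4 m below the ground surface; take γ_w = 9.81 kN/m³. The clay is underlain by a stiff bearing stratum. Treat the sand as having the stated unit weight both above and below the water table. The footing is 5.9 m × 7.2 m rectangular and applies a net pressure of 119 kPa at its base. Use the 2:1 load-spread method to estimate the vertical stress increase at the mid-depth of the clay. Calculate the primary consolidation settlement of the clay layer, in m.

Mid-depth of clay below the ground surface: z = 2.5 + 5.8/2 = 5.4 m.
Total vertical stress at mid-clay: σ_v = 19.4×2.5 + 18.9×2.9 = 103.31 kPa.
Pore pressure: u = 9.81×(5.4 − 1.4) = 39.24 kPa.
Initial effective stress: σ'_0 = σ_v − u = 103.31 − 39.24 = 64.07 kPa.
Stress increase at mid-clay by the 2:1 spreading method:
Δσ = qBL/((B+z)(L+z)) = 119×5.9×7.2/((5.9+5.4)(7.2+5.4)) = 35.504 kPa
Final effective stress: σ'_f = σ'_0 + Δσ = 64.07 + 35.504 = 99.574 kPa.
Normally consolidated clay, so the full stress increment lies on the virgin compression line:
S_c = C_c·H/(1+e₀)·log₁₀(σ'_f/σ'_0) = 0.42×5.8/(1+0.84)×log₁₀(99.574/64.07)
    = 1.3239 × 0.19149 = 0.2535 m

S_c ≈ 0.254 m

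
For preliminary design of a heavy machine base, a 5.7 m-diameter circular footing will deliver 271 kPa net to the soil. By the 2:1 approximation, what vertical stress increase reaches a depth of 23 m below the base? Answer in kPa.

By the 2:1 method the load spreads at 1 horizontal : 2 vertical, so at depth z the loaded area has grown by z in each plan dimension:
Δσ ≈ qD²/(D+z)² = 271×5.7²/(5.7+23)² = 10.689 kPa

Δσ_z ≈ 10.7 kPa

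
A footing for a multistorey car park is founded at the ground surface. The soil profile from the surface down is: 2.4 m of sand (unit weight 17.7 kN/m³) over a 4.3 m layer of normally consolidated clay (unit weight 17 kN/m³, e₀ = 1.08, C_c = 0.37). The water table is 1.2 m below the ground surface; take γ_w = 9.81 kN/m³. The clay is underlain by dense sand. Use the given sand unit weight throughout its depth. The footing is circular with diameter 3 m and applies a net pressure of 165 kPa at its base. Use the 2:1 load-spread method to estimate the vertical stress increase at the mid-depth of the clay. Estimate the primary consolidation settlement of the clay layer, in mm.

Mid-depth of clay below the ground surface: z = 2.4 + 4.3/2 = 4.55 m.
Total vertical stress at mid-clay: σ_v = 17.7×2.4 + 17×2.15 = 79.03 kPa.
Pore pressure: u = 9.81×(4.55 − 1.2) = 32.864 kPa.
Initial effective stress: σ'_0 = σ_v − u = 79.03 − 32.864 = 46.166 kPa.
Stress increase at mid-clay by the 2:1 spreading method:
Δσ ≈ qD²/(D+z)² = 165×3²/(3+4.55)² = 26.051 kPa
Final effective stress: σ'_f = σ'_0 + Δσ = 46.166 + 26.051 = 72.217 kPa.
Normally consolidated clay, so the full stress increment lies on the virgin compression line:
S_c = C_c·H/(1+e₀)·log₁₀(σ'_f/σ'_0) = 0.37×4.3/(1+1.08)×log₁₀(72.217/46.166)
    = 0.7649 × 0.19432 = 0.1486 m

S_c ≈ 149 mm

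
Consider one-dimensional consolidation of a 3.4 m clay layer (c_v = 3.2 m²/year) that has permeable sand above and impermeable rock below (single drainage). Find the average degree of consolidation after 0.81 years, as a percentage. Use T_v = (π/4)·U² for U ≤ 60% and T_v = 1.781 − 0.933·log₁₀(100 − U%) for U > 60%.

Drainage path length: H_d = H = 3.4 m (single drainage).
T_v = c_v·t/H_d² = 3.2×0.81/3.4² = 0.22422.
T_v = 0.22422 corresponds to the U ≤ 60% branch:
U = √(4T_v/π) = 0.5343

U ≈ 53.4 %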